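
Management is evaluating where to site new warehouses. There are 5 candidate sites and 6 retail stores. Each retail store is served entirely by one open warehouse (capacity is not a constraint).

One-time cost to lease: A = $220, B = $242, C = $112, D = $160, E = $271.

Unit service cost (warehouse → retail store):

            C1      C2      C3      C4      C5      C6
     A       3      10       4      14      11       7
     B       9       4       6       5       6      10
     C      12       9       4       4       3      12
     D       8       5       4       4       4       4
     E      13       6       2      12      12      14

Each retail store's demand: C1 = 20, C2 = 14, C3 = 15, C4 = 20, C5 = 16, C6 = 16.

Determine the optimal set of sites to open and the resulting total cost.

Open D only; minimum total cost 658.

For any fixed open set, each retail store goes to its cheapest open site; total = fixed + service.
{D}: C1→D 8·20=160, C2→D 5·14=70, C3→D 4·15=60, C4→D 4·20=80, C5→D 4·16=64, C6→D 4·16=64. Service 498; fixed 160; total 658.
{C, D}: C1→D 8·20=160, C2→D 5·14=70, C3→C 4·15=60, C4→C 4·20=80, C5→C 3·16=48, C6→D 4·16=64. Service 482; fixed 272; total 754.
{A, D}: service 398 + fixed 380 = 778
{A, B, C, D, E}: service 338 + fixed 1005 = 1343
No other subset beats 658.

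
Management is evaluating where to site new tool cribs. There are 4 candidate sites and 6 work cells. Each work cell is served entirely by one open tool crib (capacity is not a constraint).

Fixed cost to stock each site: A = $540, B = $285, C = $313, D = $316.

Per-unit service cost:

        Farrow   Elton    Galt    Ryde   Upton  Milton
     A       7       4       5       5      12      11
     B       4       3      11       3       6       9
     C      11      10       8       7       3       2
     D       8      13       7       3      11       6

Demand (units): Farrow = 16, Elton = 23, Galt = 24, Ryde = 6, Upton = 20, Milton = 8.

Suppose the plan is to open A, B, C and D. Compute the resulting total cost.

Total cost: 1801

Each work cell is assigned to its cheapest site among the open ones.
{A, B, C, D}: Farrow→B 4·16=64, Elton→B 3·23=69, Galt→A 5·24=120, Ryde→B 3·6=18, Upton→C 3·20=60, Milton→C 2·8=16. Service 347; fixed 1454; total 1801.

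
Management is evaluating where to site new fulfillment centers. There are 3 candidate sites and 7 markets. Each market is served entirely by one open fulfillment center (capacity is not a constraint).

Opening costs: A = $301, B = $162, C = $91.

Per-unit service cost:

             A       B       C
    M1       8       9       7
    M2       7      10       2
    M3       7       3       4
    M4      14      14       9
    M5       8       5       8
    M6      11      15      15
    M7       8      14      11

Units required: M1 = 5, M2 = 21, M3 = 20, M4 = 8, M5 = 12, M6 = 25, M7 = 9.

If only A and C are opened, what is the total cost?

Total cost: 1064

Each market is assigned to its cheapest site among the open ones.
{A, C}: M1→C 7·5=35, M2→C 2·21=42, M3→C 4·20=80, M4→C 9·8=72, M5→A 8·12=96, M6→A 11·25=275, M7→A 8·9=72. Service 672; fixed 392; total 1064.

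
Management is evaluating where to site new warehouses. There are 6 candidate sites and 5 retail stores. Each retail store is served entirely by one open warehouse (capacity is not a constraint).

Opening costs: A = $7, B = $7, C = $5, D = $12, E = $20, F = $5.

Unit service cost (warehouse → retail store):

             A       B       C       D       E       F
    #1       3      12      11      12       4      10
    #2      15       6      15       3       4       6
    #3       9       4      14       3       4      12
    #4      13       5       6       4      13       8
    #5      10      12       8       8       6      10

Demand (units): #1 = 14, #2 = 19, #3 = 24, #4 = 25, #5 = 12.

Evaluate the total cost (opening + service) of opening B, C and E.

Total cost: 457

Each retail store is assigned to its cheapest site among the open ones.
{B, C, E}: #1→E 4·14=56, #2→E 4·19=76, #3→B 4·24=96, #4→B 5·25=125, #5→E 6·12=72. Service 425; fixed 32; total 457.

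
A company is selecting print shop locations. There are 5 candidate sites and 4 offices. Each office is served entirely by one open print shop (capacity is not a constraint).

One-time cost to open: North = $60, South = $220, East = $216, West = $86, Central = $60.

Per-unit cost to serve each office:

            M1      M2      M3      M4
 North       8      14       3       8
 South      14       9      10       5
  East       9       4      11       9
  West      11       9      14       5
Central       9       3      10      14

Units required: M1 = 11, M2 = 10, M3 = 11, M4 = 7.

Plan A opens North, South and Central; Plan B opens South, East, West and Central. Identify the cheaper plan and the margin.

Plan A: {North, South, Central}: M1→North 8·11=88, M2→Central 3·10=30, M3→North 3·11=33, M4→South 5·7=35. Service 186; fixed 340; total 526.
Plan B: {South, East, West, Central}: M1→East 9·11=99, M2→Central 3·10=30, M3→South 10·11=110, M4→South 5·7=35. Service 274; fixed 582; total 856.
Difference: |526 − 856| = 330.

Plan A is cheaper by 330.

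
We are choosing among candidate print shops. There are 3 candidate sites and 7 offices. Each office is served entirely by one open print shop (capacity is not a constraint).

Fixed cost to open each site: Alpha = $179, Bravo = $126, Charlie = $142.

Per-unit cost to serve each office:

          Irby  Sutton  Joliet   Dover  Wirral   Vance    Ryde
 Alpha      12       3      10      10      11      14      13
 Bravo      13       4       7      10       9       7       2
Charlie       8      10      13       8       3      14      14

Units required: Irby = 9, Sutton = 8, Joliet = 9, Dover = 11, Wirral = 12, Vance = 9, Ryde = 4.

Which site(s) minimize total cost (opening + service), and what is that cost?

For any fixed open set, each office goes to its cheapest open site; total = fixed + service.
{Bravo}: Irby→Bravo 13·9=117, Sutton→Bravo 4·8=32, Joliet→Bravo 7·9=63, Dover→Bravo 10·11=110, Wirral→Bravo 9·12=108, Vance→Bravo 7·9=63, Ryde→Bravo 2·4=8. Service 501; fixed 126; total 627.
{Bravo, Charlie}: service 362 + fixed 268 = 630
{Charlie}: Irby→Charlie 8·9=72, Sutton→Charlie 10·8=80, Joliet→Charlie 13·9=117, Dover→Charlie 8·11=88, Wirral→Charlie 3·12=36, Vance→Charlie 14·9=126, Ryde→Charlie 14·4=56. Service 575; fixed 142; total 717.
{Alpha, Bravo, Charlie}: service 354 + fixed 447 = 801
No other subset beats 627.

Open Bravo only; minimum total cost 627.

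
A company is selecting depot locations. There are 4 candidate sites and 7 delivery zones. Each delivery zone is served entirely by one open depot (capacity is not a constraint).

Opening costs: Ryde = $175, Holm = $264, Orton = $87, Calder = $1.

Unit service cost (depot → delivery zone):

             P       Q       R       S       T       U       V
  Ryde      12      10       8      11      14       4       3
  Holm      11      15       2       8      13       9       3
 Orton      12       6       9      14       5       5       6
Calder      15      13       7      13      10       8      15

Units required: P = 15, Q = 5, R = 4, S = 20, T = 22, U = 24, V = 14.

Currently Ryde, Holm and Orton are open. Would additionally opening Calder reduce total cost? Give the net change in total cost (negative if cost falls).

Current service cost with {Ryde, Holm, Orton}: 611.
Adding Calder: each delivery zone re-picks its cheapest; new service cost 611, saving 0.
Extra fixed cost: 1. Net change = 1 − 0 = 1.
(Totals: 1137 → 1138.)

No — net change +1 (cost rises by 1).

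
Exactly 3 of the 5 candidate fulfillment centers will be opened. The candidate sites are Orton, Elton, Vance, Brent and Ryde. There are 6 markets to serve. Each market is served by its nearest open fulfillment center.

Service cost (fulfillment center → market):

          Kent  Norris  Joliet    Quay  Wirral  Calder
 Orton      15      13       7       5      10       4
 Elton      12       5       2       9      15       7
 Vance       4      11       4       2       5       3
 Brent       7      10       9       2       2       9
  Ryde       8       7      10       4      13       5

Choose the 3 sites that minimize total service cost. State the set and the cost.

Choose Elton, Vance and Brent; total service cost 18.

With exactly 3 open, each market uses its cheapest among the chosen.
{Elton, Vance, Brent}: Kent→Vance 4, Norris→Elton 5, Joliet→Elton 2, Quay→Vance 2, Wirral→Brent 2, Calder→Vance 3. Service cost 18.
{Orton, Elton, Vance}: service cost 21
{Elton, Vance, Ryde}: service cost 21
Among all 10 size-3 choices, {Elton, Vance, Brent} is lowest.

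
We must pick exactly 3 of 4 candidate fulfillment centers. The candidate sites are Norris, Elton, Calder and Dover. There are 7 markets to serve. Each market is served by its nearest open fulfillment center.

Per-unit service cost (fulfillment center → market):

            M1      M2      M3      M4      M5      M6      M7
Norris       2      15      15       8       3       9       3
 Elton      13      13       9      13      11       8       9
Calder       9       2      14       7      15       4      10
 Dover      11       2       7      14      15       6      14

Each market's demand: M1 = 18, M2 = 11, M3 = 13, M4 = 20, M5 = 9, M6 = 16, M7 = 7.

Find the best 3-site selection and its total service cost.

Choose Norris, Calder and Dover; total service cost 401.

With exactly 3 open, each market uses its cheapest among the chosen.
{Norris, Calder, Dover}: M1→Norris 2·18=36, M2→Calder 2·11=22, M3→Dover 7·13=91, M4→Calder 7·20=140, M5→Norris 3·9=27, M6→Calder 4·16=64, M7→Norris 3·7=21. Service cost 401.
{Norris, Elton, Calder}: service cost 427
{Norris, Elton, Dover}: service cost 453
Among all 4 size-3 choices, {Norris, Calder, Dover} is lowest.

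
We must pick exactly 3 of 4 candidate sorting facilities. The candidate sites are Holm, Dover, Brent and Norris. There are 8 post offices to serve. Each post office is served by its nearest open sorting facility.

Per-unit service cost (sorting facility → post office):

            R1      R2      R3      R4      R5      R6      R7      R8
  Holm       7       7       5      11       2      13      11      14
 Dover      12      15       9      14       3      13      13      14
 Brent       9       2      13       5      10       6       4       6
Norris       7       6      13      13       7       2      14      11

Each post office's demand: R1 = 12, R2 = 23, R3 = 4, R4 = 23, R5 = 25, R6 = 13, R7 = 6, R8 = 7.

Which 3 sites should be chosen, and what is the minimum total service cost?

With exactly 3 open, each post office uses its cheapest among the chosen.
{Holm, Brent, Norris}: R1→Holm 7·12=84, R2→Brent 2·23=46, R3→Holm 5·4=20, R4→Brent 5·23=115, R5→Holm 2·25=50, R6→Norris 2·13=26, R7→Brent 4·6=24, R8→Brent 6·7=42. Service cost 407.
{Dover, Brent, Norris}: service cost 448
{Holm, Dover, Brent}: service cost 459
Among all 4 size-3 choices, {Holm, Brent, Norris} is lowest.

Choose Holm, Brent and Norris; total service cost 407.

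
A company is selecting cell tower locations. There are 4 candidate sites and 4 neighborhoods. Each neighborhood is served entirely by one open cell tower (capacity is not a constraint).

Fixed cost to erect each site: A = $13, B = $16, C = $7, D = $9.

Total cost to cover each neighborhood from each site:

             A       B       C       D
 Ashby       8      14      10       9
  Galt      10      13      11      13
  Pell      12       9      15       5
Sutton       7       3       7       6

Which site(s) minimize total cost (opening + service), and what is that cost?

Open D only; minimum total cost 42.

For any fixed open set, each neighborhood goes to its cheapest open site; total = fixed + service.
{D}: Ashby→D 9, Galt→D 13, Pell→D 5, Sutton→D 6. Service 33; fixed 9; total 42.
{C, D}: Ashby→D 9, Galt→C 11, Pell→D 5, Sutton→D 6. Service 31; fixed 16; total 47.
{A}: Ashby→A 8, Galt→A 10, Pell→A 12, Sutton→A 7. Service 37; fixed 13; total 50.
{A, B, C, D}: service 26 + fixed 45 = 71
No other subset beats 42.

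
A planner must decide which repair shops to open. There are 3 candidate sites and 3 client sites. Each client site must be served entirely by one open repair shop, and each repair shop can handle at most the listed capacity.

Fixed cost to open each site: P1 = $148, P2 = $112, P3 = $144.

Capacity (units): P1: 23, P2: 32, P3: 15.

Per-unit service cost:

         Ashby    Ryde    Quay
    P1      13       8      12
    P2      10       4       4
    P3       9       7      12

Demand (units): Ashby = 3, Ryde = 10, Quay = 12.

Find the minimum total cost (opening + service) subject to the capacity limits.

Minimum total cost: 230

Open {P2}: Ashby→P2 10·3=30, Ryde→P2 4·10=40, Quay→P2 4·12=48.
Loads: P2 carries 25/32. Service 118; fixed 112; total 230.
Next best feasible plan costs 371.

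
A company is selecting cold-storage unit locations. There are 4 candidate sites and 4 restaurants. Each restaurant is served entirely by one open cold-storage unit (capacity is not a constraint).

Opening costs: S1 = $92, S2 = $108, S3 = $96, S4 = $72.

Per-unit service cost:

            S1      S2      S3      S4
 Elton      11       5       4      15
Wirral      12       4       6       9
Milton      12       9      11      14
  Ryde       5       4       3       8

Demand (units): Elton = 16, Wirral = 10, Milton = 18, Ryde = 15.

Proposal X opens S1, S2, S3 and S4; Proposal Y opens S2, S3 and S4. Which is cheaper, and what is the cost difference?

Proposal Y is cheaper by 92.

Proposal X: {S1, S2, S3, S4}: Elton→S3 4·16=64, Wirral→S2 4·10=40, Milton→S2 9·18=162, Ryde→S3 3·15=45. Service 311; fixed 368; total 679.
Proposal Y: {S2, S3, S4}: Elton→S3 4·16=64, Wirral→S2 4·10=40, Milton→S2 9·18=162, Ryde→S3 3·15=45. Service 311; fixed 276; total 587.
Difference: |679 − 587| = 92.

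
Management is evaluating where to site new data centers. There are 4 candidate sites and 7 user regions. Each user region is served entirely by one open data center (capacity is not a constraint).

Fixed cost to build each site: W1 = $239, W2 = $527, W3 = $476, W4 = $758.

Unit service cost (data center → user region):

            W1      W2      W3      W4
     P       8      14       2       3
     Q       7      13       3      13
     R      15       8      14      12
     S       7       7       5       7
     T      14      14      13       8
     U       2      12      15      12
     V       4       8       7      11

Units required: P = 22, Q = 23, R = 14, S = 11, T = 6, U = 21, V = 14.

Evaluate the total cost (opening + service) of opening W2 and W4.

Total cost: 2251

Each user region is assigned to its cheapest site among the open ones.
{W2, W4}: P→W4 3·22=66, Q→W2 13·23=299, R→W2 8·14=112, S→W2 7·11=77, T→W4 8·6=48, U→W2 12·21=252, V→W2 8·14=112. Service 966; fixed 1285; total 2251.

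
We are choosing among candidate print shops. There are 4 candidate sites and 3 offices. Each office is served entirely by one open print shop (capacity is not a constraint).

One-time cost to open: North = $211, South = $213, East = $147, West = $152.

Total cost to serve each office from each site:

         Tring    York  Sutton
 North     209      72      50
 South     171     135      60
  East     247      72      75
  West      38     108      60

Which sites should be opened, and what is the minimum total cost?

Open West only; minimum total cost 358.

For any fixed open set, each office goes to its cheapest open site; total = fixed + service.
{West}: Tring→West 38, York→West 108, Sutton→West 60. Service 206; fixed 152; total 358.
{East, West}: Tring→West 38, York→East 72, Sutton→West 60. Service 170; fixed 299; total 469.
{North, West}: service 160 + fixed 363 = 523
{North, South, East, West}: service 160 + fixed 723 = 883
No other subset beats 358.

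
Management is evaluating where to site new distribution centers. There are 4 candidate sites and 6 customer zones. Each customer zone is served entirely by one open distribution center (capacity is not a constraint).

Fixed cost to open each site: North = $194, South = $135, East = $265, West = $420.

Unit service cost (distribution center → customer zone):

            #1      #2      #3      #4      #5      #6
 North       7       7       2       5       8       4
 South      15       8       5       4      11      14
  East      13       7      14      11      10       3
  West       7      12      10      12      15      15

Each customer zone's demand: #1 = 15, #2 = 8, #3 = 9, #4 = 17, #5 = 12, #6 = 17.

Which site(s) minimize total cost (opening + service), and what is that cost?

For any fixed open set, each customer zone goes to its cheapest open site; total = fixed + service.
{North}: #1→North 7·15=105, #2→North 7·8=56, #3→North 2·9=18, #4→North 5·17=85, #5→North 8·12=96, #6→North 4·17=68. Service 428; fixed 194; total 622.
{North, South}: service 411 + fixed 329 = 740
{North, East}: service 411 + fixed 459 = 870
{North, South, East, West}: service 394 + fixed 1014 = 1408
No other subset beats 622.

Open North only; minimum total cost 622.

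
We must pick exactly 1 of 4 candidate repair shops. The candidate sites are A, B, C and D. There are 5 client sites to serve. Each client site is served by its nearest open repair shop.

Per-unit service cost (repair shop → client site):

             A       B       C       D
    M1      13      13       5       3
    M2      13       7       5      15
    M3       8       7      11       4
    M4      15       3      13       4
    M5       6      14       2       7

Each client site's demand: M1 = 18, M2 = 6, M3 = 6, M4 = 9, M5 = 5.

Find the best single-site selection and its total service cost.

With exactly 1 open, each client site uses its cheapest among the chosen.
{D}: M1→D 3·18=54, M2→D 15·6=90, M3→D 4·6=24, M4→D 4·9=36, M5→D 7·5=35. Service cost 239.
{C}: service cost 313
{B}: service cost 415
Among all 4 size-1 choices, {D} is lowest.

Choose D only; total service cost 239.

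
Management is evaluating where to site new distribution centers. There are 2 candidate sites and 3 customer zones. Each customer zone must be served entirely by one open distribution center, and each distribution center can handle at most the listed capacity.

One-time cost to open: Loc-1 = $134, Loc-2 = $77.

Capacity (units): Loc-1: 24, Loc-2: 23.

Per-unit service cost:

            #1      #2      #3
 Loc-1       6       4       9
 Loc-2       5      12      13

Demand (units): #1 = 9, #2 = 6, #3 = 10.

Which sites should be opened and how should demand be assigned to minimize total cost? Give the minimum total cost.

Minimum total cost: 370

Open {Loc-1, Loc-2}: #1→Loc-2 5·9=45, #2→Loc-1 4·6=24, #3→Loc-1 9·10=90.
Loads: Loc-1 carries 16/24, Loc-2 carries 9/23. Service 159; fixed 211; total 370.
Next best feasible plan costs 410.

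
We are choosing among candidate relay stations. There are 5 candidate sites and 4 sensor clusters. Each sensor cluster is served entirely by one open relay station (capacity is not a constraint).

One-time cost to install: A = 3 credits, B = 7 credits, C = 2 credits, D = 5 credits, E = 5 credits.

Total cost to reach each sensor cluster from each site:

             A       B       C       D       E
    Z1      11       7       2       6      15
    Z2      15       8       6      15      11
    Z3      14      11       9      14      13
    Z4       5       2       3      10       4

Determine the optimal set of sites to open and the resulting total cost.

For any fixed open set, each sensor cluster goes to its cheapest open site; total = fixed + service.
{C}: Z1→C 2, Z2→C 6, Z3→C 9, Z4→C 3. Service 20; fixed 2; total 22.
{A, C}: Z1→C 2, Z2→C 6, Z3→C 9, Z4→C 3. Service 20; fixed 5; total 25.
{C, D}: Z1→C 2, Z2→C 6, Z3→C 9, Z4→C 3. Service 20; fixed 7; total 27.
{A, B, C, D, E}: service 19 + fixed 22 = 41
No other subset beats 22.

Open C only; minimum total cost 22.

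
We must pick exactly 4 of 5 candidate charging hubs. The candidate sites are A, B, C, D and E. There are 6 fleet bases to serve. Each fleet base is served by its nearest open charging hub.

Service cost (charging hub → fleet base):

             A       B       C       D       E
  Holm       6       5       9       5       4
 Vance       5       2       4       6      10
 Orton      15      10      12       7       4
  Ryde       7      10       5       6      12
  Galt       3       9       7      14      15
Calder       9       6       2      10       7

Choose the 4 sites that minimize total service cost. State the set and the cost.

Choose A, B, C and E; total service cost 20.

With exactly 4 open, each fleet base uses its cheapest among the chosen.
{A, B, C, E}: Holm→E 4, Vance→B 2, Orton→E 4, Ryde→C 5, Galt→A 3, Calder→C 2. Service cost 20.
{A, C, D, E}: service cost 22
{A, B, C, D}: service cost 24
Among all 5 size-4 choices, {A, B, C, E} is lowest.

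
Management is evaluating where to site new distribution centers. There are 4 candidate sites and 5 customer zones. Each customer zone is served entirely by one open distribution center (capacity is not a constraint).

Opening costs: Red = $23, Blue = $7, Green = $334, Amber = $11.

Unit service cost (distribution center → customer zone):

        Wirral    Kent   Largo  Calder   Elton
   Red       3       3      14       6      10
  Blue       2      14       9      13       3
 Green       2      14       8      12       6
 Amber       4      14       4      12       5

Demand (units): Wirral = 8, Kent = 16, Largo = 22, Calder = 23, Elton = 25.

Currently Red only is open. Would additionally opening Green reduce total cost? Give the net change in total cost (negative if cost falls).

Current service cost with {Red}: 768.
Adding Green: each customer zone re-picks its cheapest; new service cost 528, saving 240.
Extra fixed cost: 334. Net change = 334 − 240 = 94.
(Totals: 791 → 885.)

No — net change +94 (cost rises by 94).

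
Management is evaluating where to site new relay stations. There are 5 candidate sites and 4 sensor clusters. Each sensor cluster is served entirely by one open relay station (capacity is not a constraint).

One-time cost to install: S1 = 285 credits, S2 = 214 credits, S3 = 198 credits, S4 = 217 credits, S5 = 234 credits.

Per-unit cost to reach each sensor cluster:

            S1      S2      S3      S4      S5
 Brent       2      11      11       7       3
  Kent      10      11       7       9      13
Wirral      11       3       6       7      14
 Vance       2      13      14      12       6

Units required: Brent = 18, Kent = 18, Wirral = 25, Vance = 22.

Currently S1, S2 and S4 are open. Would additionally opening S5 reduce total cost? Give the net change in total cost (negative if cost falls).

Current service cost with {S1, S2, S4}: 317.
Adding S5: each sensor cluster re-picks its cheapest; new service cost 317, saving 0.
Extra fixed cost: 234. Net change = 234 − 0 = 234.
(Totals: 1033 → 1267.)

No — net change +234 (cost rises by 234).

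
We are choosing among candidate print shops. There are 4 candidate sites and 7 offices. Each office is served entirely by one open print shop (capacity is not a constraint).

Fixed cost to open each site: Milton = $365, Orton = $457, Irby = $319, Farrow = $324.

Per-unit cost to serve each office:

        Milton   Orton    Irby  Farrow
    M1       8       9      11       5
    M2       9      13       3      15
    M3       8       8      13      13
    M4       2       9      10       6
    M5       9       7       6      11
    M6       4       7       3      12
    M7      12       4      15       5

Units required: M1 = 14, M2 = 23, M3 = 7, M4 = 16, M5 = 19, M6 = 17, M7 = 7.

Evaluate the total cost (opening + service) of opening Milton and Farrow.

Total cost: 1328

Each office is assigned to its cheapest site among the open ones.
{Milton, Farrow}: M1→Farrow 5·14=70, M2→Milton 9·23=207, M3→Milton 8·7=56, M4→Milton 2·16=32, M5→Milton 9·19=171, M6→Milton 4·17=68, M7→Farrow 5·7=35. Service 639; fixed 689; total 1328.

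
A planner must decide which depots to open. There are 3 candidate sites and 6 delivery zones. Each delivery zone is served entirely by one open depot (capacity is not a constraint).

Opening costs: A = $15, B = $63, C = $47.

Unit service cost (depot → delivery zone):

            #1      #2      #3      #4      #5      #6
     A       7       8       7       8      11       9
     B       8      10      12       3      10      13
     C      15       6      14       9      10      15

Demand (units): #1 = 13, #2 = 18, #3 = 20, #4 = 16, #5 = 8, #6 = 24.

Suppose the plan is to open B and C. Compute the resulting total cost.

Total cost: 1002

Each delivery zone is assigned to its cheapest site among the open ones.
{B, C}: #1→B 8·13=104, #2→C 6·18=108, #3→B 12·20=240, #4→B 3·16=48, #5→B 10·8=80, #6→B 13·24=312. Service 892; fixed 110; total 1002.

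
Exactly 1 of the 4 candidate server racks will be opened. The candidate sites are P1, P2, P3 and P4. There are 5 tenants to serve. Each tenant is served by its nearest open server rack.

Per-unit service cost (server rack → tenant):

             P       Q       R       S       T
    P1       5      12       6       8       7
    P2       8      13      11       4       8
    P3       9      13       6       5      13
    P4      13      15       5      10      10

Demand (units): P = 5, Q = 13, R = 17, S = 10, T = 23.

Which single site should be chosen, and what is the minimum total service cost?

With exactly 1 open, each tenant uses its cheapest among the chosen.
{P1}: P→P1 5·5=25, Q→P1 12·13=156, R→P1 6·17=102, S→P1 8·10=80, T→P1 7·23=161. Service cost 524.
{P2}: service cost 620
{P3}: service cost 665
Among all 4 size-1 choices, {P1} is lowest.

Choose P1 only; total service cost 524.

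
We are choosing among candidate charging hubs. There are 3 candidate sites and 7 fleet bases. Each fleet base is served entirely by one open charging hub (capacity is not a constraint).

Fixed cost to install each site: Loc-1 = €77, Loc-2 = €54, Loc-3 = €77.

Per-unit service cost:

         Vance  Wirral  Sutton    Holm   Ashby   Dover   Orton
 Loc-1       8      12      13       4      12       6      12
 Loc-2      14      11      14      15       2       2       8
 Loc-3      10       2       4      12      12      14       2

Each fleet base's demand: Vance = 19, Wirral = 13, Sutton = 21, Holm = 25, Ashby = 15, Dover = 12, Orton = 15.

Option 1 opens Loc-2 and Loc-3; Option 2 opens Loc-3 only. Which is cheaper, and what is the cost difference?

Option 1: {Loc-2, Loc-3}: Vance→Loc-3 10·19=190, Wirral→Loc-3 2·13=26, Sutton→Loc-3 4·21=84, Holm→Loc-3 12·25=300, Ashby→Loc-2 2·15=30, Dover→Loc-2 2·12=24, Orton→Loc-3 2·15=30. Service 684; fixed 131; total 815.
Option 2: {Loc-3}: Vance→Loc-3 10·19=190, Wirral→Loc-3 2·13=26, Sutton→Loc-3 4·21=84, Holm→Loc-3 12·25=300, Ashby→Loc-3 12·15=180, Dover→Loc-3 14·12=168, Orton→Loc-3 2·15=30. Service 978; fixed 77; total 1055.
Difference: |815 − 1055| = 240.

Option 1 is cheaper by 240.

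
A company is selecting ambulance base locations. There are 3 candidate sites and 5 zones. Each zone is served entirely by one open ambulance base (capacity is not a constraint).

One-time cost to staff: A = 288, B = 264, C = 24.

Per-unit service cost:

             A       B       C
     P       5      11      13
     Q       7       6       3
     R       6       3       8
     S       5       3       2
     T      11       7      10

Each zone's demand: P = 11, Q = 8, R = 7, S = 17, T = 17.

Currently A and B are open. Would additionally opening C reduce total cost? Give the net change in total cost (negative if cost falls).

Yes — net change −17 (cost falls by 17).

Current service cost with {A, B}: 294.
Adding C: each zone re-picks its cheapest; new service cost 253, saving 41.
Extra fixed cost: 24. Net change = 24 − 41 = -17.
(Totals: 846 → 829.)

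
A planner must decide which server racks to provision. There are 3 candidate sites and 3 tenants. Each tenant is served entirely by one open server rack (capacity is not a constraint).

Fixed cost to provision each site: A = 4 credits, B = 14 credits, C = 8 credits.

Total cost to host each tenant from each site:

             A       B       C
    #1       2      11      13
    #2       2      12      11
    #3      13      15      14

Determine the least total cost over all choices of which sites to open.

Minimum total cost: 21

For any fixed open set, each tenant goes to its cheapest open site; total = fixed + service.
{A}: #1→A 2, #2→A 2, #3→A 13. Service 17; fixed 4; total 21.
{A, C}: #1→A 2, #2→A 2, #3→A 13. Service 17; fixed 12; total 29.
{A, B}: service 17 + fixed 18 = 35
{A, B, C}: service 17 + fixed 26 = 43
No other subset beats 21.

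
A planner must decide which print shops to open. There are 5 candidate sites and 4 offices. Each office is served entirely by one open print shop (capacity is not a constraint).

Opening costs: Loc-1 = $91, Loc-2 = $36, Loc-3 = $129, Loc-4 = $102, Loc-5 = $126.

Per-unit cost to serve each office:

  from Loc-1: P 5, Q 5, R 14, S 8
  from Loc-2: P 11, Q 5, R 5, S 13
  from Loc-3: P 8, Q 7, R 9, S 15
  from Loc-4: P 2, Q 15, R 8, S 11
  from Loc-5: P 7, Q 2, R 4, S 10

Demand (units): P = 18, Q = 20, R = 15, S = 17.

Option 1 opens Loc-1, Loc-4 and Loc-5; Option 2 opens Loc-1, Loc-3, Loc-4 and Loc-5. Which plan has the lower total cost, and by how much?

Option 1 is cheaper by 129.

Option 1: {Loc-1, Loc-4, Loc-5}: P→Loc-4 2·18=36, Q→Loc-5 2·20=40, R→Loc-5 4·15=60, S→Loc-1 8·17=136. Service 272; fixed 319; total 591.
Option 2: {Loc-1, Loc-3, Loc-4, Loc-5}: P→Loc-4 2·18=36, Q→Loc-5 2·20=40, R→Loc-5 4·15=60, S→Loc-1 8·17=136. Service 272; fixed 448; total 720.
Difference: |591 − 720| = 129.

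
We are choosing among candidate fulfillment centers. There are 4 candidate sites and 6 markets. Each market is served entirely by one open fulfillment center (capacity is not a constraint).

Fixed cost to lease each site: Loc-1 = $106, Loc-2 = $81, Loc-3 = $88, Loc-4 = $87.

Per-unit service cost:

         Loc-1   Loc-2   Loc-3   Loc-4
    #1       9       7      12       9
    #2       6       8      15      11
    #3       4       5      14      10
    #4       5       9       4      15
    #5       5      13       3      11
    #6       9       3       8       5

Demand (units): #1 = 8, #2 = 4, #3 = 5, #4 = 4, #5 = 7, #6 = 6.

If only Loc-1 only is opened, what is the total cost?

Total cost: 331

Each market is assigned to its cheapest site among the open ones.
{Loc-1}: #1→Loc-1 9·8=72, #2→Loc-1 6·4=24, #3→Loc-1 4·5=20, #4→Loc-1 5·4=20, #5→Loc-1 5·7=35, #6→Loc-1 9·6=54. Service 225; fixed 106; total 331.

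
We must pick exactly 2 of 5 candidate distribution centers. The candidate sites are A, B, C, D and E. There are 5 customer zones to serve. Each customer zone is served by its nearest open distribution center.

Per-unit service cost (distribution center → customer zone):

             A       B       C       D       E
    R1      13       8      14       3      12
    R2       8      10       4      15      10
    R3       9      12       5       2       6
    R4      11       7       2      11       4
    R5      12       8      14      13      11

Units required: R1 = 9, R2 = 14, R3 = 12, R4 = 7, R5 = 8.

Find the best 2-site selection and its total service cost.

Choose C and D; total service cost 225.

With exactly 2 open, each customer zone uses its cheapest among the chosen.
{C, D}: R1→D 3·9=27, R2→C 4·14=56, R3→D 2·12=24, R4→C 2·7=14, R5→D 13·8=104. Service cost 225.
{B, C}: service cost 266
{B, D}: service cost 304
Among all 10 size-2 choices, {C, D} is lowest.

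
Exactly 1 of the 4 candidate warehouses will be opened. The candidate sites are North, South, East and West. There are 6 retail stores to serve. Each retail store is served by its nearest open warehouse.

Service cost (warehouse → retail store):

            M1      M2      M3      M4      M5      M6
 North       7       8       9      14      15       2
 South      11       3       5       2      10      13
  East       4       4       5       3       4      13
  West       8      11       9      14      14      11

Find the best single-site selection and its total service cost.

Choose East only; total service cost 33.

With exactly 1 open, each retail store uses its cheapest among the chosen.
{East}: M1→East 4, M2→East 4, M3→East 5, M4→East 3, M5→East 4, M6→East 13. Service cost 33.
{South}: service cost 44
{North}: service cost 55
Among all 4 size-1 choices, {East} is lowest.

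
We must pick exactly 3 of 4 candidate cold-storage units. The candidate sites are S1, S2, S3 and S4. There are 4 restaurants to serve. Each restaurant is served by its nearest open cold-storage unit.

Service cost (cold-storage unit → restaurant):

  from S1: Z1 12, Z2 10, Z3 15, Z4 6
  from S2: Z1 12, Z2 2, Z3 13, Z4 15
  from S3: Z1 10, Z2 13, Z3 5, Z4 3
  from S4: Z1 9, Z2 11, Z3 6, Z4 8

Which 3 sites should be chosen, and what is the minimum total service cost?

Choose S2, S3 and S4; total service cost 19.

With exactly 3 open, each restaurant uses its cheapest among the chosen.
{S2, S3, S4}: Z1→S4 9, Z2→S2 2, Z3→S3 5, Z4→S3 3. Service cost 19.
{S1, S2, S3}: service cost 20
{S1, S2, S4}: service cost 23
Among all 4 size-3 choices, {S2, S3, S4} is lowest.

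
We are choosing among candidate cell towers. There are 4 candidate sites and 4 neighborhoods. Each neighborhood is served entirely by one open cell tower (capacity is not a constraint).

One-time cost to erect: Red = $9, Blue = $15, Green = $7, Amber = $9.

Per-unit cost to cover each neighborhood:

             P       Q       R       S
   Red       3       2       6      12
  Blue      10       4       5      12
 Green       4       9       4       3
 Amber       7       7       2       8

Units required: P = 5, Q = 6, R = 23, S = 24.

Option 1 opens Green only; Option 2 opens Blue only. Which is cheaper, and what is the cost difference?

Option 1: {Green}: P→Green 4·5=20, Q→Green 9·6=54, R→Green 4·23=92, S→Green 3·24=72. Service 238; fixed 7; total 245.
Option 2: {Blue}: P→Blue 10·5=50, Q→Blue 4·6=24, R→Blue 5·23=115, S→Blue 12·24=288. Service 477; fixed 15; total 492.
Difference: |245 − 492| = 247.

Option 1 is cheaper by 247.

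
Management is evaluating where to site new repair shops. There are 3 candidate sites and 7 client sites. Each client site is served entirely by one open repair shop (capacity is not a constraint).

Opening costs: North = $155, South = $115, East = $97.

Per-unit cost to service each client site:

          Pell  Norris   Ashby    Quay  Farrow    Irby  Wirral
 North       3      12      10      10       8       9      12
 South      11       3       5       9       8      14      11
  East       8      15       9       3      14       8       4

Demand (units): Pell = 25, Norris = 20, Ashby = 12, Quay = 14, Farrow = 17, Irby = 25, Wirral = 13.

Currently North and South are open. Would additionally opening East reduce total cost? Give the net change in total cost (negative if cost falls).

Yes — net change −103 (cost falls by 103).

Current service cost with {North, South}: 825.
Adding East: each client site re-picks its cheapest; new service cost 625, saving 200.
Extra fixed cost: 97. Net change = 97 − 200 = -103.
(Totals: 1095 → 992.)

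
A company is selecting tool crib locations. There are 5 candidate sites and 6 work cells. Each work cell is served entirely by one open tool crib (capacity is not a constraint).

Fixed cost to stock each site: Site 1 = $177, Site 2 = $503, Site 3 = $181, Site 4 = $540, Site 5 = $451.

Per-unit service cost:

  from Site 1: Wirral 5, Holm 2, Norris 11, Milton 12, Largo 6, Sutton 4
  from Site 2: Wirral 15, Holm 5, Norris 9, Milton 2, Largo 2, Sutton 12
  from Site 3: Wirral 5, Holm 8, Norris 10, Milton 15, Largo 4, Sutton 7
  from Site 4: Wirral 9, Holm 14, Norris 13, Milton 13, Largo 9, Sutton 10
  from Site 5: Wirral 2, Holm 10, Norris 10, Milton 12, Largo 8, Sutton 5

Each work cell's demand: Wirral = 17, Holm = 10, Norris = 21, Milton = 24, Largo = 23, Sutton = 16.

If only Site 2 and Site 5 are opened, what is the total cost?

Each work cell is assigned to its cheapest site among the open ones.
{Site 2, Site 5}: Wirral→Site 5 2·17=34, Holm→Site 2 5·10=50, Norris→Site 2 9·21=189, Milton→Site 2 2·24=48, Largo→Site 2 2·23=46, Sutton→Site 5 5·16=80. Service 447; fixed 954; total 1401.

Total cost: 1401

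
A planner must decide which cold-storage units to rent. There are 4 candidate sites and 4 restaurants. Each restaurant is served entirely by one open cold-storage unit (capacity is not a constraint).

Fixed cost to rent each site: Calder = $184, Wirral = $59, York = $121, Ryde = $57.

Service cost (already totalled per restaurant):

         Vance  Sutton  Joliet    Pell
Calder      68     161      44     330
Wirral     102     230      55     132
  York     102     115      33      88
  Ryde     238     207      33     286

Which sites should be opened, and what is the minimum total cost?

For any fixed open set, each restaurant goes to its cheapest open site; total = fixed + service.
{York}: Vance→York 102, Sutton→York 115, Joliet→York 33, Pell→York 88. Service 338; fixed 121; total 459.
{York, Ryde}: service 338 + fixed 178 = 516
{Wirral, York}: service 338 + fixed 180 = 518
{Calder, Wirral, York, Ryde}: service 304 + fixed 421 = 725
No other subset beats 459.

Open York only; minimum total cost 459.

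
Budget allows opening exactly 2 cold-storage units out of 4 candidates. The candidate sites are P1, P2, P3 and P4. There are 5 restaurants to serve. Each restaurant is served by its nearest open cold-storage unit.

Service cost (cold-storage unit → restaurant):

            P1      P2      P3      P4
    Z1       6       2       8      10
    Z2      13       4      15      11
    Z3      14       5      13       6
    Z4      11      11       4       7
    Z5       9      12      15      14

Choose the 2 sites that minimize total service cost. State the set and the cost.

With exactly 2 open, each restaurant uses its cheapest among the chosen.
{P2, P3}: Z1→P2 2, Z2→P2 4, Z3→P2 5, Z4→P3 4, Z5→P2 12. Service cost 27.
{P2, P4}: service cost 30
{P1, P2}: service cost 31
Among all 6 size-2 choices, {P2, P3} is lowest.

Choose P2 and P3; total service cost 27.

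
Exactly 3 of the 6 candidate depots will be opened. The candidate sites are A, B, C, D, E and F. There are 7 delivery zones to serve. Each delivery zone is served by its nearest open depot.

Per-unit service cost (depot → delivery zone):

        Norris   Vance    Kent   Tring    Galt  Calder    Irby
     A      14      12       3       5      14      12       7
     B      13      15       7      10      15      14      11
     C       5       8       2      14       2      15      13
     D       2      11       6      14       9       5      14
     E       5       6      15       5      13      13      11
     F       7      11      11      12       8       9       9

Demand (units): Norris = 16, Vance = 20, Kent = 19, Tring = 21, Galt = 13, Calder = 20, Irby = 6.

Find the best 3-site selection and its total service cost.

Choose C, D and E; total service cost 487.

With exactly 3 open, each delivery zone uses its cheapest among the chosen.
{C, D, E}: Norris→D 2·16=32, Vance→E 6·20=120, Kent→C 2·19=38, Tring→E 5·21=105, Galt→C 2·13=26, Calder→D 5·20=100, Irby→E 11·6=66. Service cost 487.
{A, C, D}: service cost 503
{A, D, E}: service cost 573
Among all 20 size-3 choices, {C, D, E} is lowest.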